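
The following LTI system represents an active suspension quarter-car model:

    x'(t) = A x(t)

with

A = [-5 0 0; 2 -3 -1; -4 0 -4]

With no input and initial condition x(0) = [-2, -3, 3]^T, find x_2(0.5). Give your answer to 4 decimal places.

det(sI - A) = s^3 - (tr A)s^2 + (M11 + M22 + M33)s - det A, where Mii is the 2×2 principal minor of A obtained by deleting row i and column i.
tr A = (-5) + (-3) + (-4) = -12; M11 = (-3)·(-4) - (-1)·0 = 12 - 0 = 12; M22 = (-5)·(-4) - 0·(-4) = 20 - 0 = 20; M33 = (-5)·(-3) - 0·2 = 15 - 0 = 15; sum of minors = 47.
det A = (-5)·((-3)·(-4) - (-1)·0) - 0·(2·(-4) - (-1)·(-4)) + 0·(2·0 - (-3)·(-4)) = (-5)·12 - 0·(-12) + 0·(-12) = -60.
So p(s) = det(sI - A) = s^3 + 12s^2 + 47s + 60.
Rational-root test: any integer root divides 60. Testing small divisors, s = -3 works: p(-3) = -27 + 108 + (-141) + 60 = 0, so (s + 3) is a factor.
Dividing, p(s) = (s + 3)(s^2 + 9s + 20).
Factor s^2 + 9s + 20: two numbers with sum -9 and product 20 are -4 and -5, so s^2 + 9s + 20 = (s + 4)(s + 5).
Hence p(s) = (s + 3) (s + 4) (s + 5), with roots -5, -4, -3.
The eigenvalues -5, -4, -3 are distinct and real, so A is diagonalisable and x(t) = e^{At} x(0) = V diag(e^{λ_i t}) V^{-1} x(0), where the columns of V are the eigenvectors.
λ = -5: A - (-5)I = [[0, 0, 0], [2, 2, -1], [-4, 0, 1]]. v must be orthogonal to every row; (row 2) × (row 3) = [2, 2, 8], so take v_1 = [1, 1, 4]^T.
λ = -4: A - (-4)I = [[-1, 0, 0], [2, 1, -1], [-4, 0, 0]]. v must be orthogonal to every row; (row 1) × (row 2) = [0, -1, -1], so take v_2 = [0, -1, -1]^T.
λ = -3: A - (-3)I = [[-2, 0, 0], [2, 0, -1], [-4, 0, -1]]. v must be orthogonal to every row; (row 1) × (row 2) = [0, -2, 0], so take v_3 = [0, -1, 0]^T.
V = [v_1 v_2 v_3] = [[1, 0, 0], [1, -1, -1], [4, -1, 0]] has det V = -1, so V^{-1} = adj(V)/det V = [[1, 0, 0], [4, 0, -1], [-3, -1, 1]].
Modal coordinates z(0) = V^{-1} x(0): 1·(-2) + 0·(-3) + 0·3 = -2; 4·(-2) + 0·(-3) + (-1)·3 = -11; (-3)·(-2) + (-1)·(-3) + 1·3 = 12; so z(0) = [-2, -11, 12]^T.
x_2(t) = Σ_i (v_i)_2 · z_i(0) · e^{λ_i t} (row 2 of V times the modal terms).
x_2(0.5) = 1·(-2)·e^{-5·0.5} + (-1)·(-11)·e^{-4·0.5} + (-1)·12·e^{-3·0.5} = (-2)·0.082085 + 11·0.135335 + (-12)·0.223130 = -1.3530.

-1.3530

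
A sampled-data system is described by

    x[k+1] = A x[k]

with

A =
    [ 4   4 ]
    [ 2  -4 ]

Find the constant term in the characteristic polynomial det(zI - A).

For a 2×2 matrix, det(zI - A) = z^2 - (tr A)z + det A.
tr A = 0, det A = -24.
So p(z) = z^2 - 24.
The constant term is -24.

-24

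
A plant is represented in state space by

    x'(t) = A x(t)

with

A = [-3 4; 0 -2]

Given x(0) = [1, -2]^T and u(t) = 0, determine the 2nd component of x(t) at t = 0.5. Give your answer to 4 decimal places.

-0.7358

det(sI - A) = s^2 - (tr A)s + det A, with tr A = (-3) + (-2) = -5 and det A = (-3)·(-2) - 4·0 = 6 - 0 = 6.
So p(s) = det(sI - A) = s^2 + 5s + 6.
Factor s^2 + 5s + 6: two numbers with sum -5 and product 6 are -2 and -3, so s^2 + 5s + 6 = (s + 2)(s + 3).
Hence p(s) = (s + 2) (s + 3), with roots -3, -2.
The eigenvalues -3, -2 are distinct and real, so A is diagonalisable and x(t) = e^{At} x(0) = V diag(e^{λ_i t}) V^{-1} x(0), where the columns of V are the eigenvectors.
λ = -3: A - (-3)I = [[0, 4], [0, 1]]. Row 1 gives 0·v1 + 4·v2 = 0, so take v_1 = [1, 0]^T.
λ = -2: A - (-2)I = [[-1, 4], [0, 0]]. Row 1 gives (-1)·v1 + 4·v2 = 0, so take v_2 = [4, 1]^T.
V = [v_1 v_2] = [[1, 4], [0, 1]] has det V = 1, so V^{-1} = adj(V)/det V = [[1, -4], [0, 1]].
Modal coordinates z(0) = V^{-1} x(0): 1·1 + (-4)·(-2) = 9; 0·1 + 1·(-2) = -2; so z(0) = [9, -2]^T.
x_2(t) = Σ_i (v_i)_2 · z_i(0) · e^{λ_i t} (row 2 of V times the modal terms).
x_2(0.5) = 0·9·e^{-3·0.5} + 1·(-2)·e^{-2·0.5} = 0·0.223130 + (-2)·0.367879 = -0.7358.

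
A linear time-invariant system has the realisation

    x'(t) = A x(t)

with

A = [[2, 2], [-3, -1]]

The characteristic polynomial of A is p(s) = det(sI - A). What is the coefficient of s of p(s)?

-1

For a 2×2 matrix, det(sI - A) = s^2 - (tr A)s + det A.
tr A = 1, det A = 4.
So p(s) = s^2 - s + 4.
The coefficient of s is -1.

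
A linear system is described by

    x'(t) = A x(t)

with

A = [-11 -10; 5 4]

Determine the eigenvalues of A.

det(sI - A) = s^2 - (tr A)s + det A, with tr A = (-11) + 4 = -7 and det A = (-11)·4 - (-10)·5 = -44 - (-50) = 6.
So p(s) = det(sI - A) = s^2 + 7s + 6.
Factor s^2 + 7s + 6: two numbers with sum -7 and product 6 are -1 and -6, so s^2 + 7s + 6 = (s + 1)(s + 6).
Hence p(s) = (s + 1) (s + 6), with roots -6, -1.
All eigenvalues have negative real part, so the system is asymptotically stable.

-6, -1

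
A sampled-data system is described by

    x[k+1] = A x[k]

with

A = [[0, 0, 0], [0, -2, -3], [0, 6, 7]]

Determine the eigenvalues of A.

det(zI - A) = z^3 - (tr A)z^2 + (M11 + M22 + M33)z - det A, where Mii is the 2×2 principal minor of A obtained by deleting row i and column i.
tr A = 0 + (-2) + 7 = 5; M11 = (-2)·7 - (-3)·6 = -14 - (-18) = 4; M22 = 0·7 - 0·0 = 0 - 0 = 0; M33 = 0·(-2) - 0·0 = 0 - 0 = 0; sum of minors = 4.
det A = 0·((-2)·7 - (-3)·6) - 0·(0·7 - (-3)·0) + 0·(0·6 - (-2)·0) = 0·4 - 0·0 + 0·0 = 0.
So p(z) = det(zI - A) = z^3 - 5z^2 + 4z.
The constant term is 0, so p(z) = z(z^2 - 5z + 4).
Factor z^2 - 5z + 4: two numbers with sum 5 and product 4 are 4 and 1, so z^2 - 5z + 4 = (z - 4)(z - 1).
Hence p(z) = z (z - 4) (z - 1), with roots 0, 1, 4.

0, 1, 4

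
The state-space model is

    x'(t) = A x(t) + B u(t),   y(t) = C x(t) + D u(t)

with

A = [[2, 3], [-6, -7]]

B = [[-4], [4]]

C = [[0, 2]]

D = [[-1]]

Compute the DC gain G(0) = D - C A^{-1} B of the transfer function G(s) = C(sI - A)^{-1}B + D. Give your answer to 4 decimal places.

G(0) = C(-A)^{-1}B + D = -C A^{-1} B + D.
det A = 4, so A^{-1} = (1/4)·adj(A) = [[-7/4, -3/4], [3/2, 1/2]]
A^{-1} B = [4, -4]^T
C A^{-1} B = -8
G(0) = D - C A^{-1} B = -1 - (-8) = 7

7.0000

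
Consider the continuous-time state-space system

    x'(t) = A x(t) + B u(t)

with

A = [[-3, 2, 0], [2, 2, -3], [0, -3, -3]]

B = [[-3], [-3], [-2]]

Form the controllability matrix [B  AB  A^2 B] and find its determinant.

AB = [[3], [-6], [15]]
A^2B = [[-21], [-51], [-27]]
Controllability matrix C = [B  AB  A^2B] = [[-3, 3, -21], [-3, -6, -51], [-2, 15, -27]]
Expanding along the first row, det(C) = (-3)·((-6)·(-27) - (-51)·15) - 3·((-3)·(-27) - (-51)·(-2)) + (-21)·((-3)·15 - (-6)·(-2)) = (-3)·927 - 3·(-21) + (-21)·(-57) = -1521
Since det(C) ≠ 0, rank(C) = 3 and the system is completely controllable.

-1521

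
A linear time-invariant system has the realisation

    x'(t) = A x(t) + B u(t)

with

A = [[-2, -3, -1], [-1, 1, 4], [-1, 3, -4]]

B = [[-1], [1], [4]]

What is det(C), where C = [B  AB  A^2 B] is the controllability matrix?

AB = [[-5], [18], [-12]]
A^2B = [[-32], [-25], [107]]
Controllability matrix C = [B  AB  A^2B] = [[-1, -5, -32], [1, 18, -25], [4, -12, 107]]
Expanding along the first row, det(C) = (-1)·(18·107 - (-25)·(-12)) - (-5)·(1·107 - (-25)·4) + (-32)·(1·(-12) - 18·4) = (-1)·1626 - (-5)·207 + (-32)·(-84) = 2097
Since det(C) ≠ 0, rank(C) = 3 and the system is completely controllable.

2097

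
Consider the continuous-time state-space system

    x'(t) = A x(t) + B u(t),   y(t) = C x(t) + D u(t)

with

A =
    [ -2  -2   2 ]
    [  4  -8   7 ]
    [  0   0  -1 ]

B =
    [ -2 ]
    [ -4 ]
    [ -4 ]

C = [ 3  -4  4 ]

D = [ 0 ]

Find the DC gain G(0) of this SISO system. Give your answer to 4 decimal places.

G(0) = C(-A)^{-1}B + D = -C A^{-1} B + D.
det A = -24, so A^{-1} = (1/-24)·adj(A) = [[-1/3, 1/12, -1/12], [-1/6, -1/12, -11/12], [0, 0, -1]]
A^{-1} B = [2/3, 13/3, 4]^T
C A^{-1} B = 2/3
G(0) = D - C A^{-1} B = 0 - (2/3) = -2/3 ≈ -0.6667

-0.6667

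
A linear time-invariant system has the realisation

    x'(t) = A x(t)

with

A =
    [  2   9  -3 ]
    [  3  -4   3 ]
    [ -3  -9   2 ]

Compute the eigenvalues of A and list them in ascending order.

-4, -1, 5

det(sI - A) = s^3 - (tr A)s^2 + (M11 + M22 + M33)s - det A, where Mii is the 2×2 principal minor of A obtained by deleting row i and column i.
tr A = 2 + (-4) + 2 = 0; M11 = (-4)·2 - 3·(-9) = -8 - (-27) = 19; M22 = 2·2 - (-3)·(-3) = 4 - 9 = -5; M33 = 2·(-4) - 9·3 = -8 - 27 = -35; sum of minors = -21.
det A = 2·((-4)·2 - 3·(-9)) - 9·(3·2 - 3·(-3)) + (-3)·(3·(-9) - (-4)·(-3)) = 2·19 - 9·15 + (-3)·(-39) = 20.
So p(s) = det(sI - A) = s^3 - 21s - 20.
Rational-root test: any integer root divides -20. Testing small divisors, s = -1 works: p(-1) = -1 + 0 + 21 + (-20) = 0, so (s + 1) is a factor.
Dividing, p(s) = (s + 1)(s^2 - s - 20).
Factor s^2 - s - 20: two numbers with sum 1 and product -20 are 5 and -4, so s^2 - s - 20 = (s - 5)(s + 4).
Hence p(s) = (s - 5) (s + 1) (s + 4), with roots -4, -1, 5.
At least one eigenvalue has non-negative real part, so the system is not asymptotically stable.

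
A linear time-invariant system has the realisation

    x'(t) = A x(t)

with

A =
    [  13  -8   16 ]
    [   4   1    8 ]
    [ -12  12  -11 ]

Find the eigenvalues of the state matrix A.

det(sI - A) = s^3 - (tr A)s^2 + (M11 + M22 + M33)s - det A, where Mii is the 2×2 principal minor of A obtained by deleting row i and column i.
tr A = 13 + 1 + (-11) = 3; M11 = 1·(-11) - 8·12 = -11 - 96 = -107; M22 = 13·(-11) - 16·(-12) = -143 - (-192) = 49; M33 = 13·1 - (-8)·4 = 13 - (-32) = 45; sum of minors = -13.
det A = 13·(1·(-11) - 8·12) - (-8)·(4·(-11) - 8·(-12)) + 16·(4·12 - 1·(-12)) = 13·(-107) - (-8)·52 + 16·60 = -15.
So p(s) = det(sI - A) = s^3 - 3s^2 - 13s + 15.
Rational-root test: any integer root divides 15. Testing small divisors, s = 1 works: p(1) = 1 + (-3) + (-13) + 15 = 0, so (s - 1) is a factor.
Dividing, p(s) = (s - 1)(s^2 - 2s - 15).
Factor s^2 - 2s - 15: two numbers with sum 2 and product -15 are 5 and -3, so s^2 - 2s - 15 = (s - 5)(s + 3).
Hence p(s) = (s - 5) (s - 1) (s + 3), with roots -3, 1, 5.
At least one eigenvalue has non-negative real part, so the system is not asymptotically stable.

-3, 1, 5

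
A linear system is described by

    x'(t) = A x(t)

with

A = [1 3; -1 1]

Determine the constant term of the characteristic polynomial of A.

4

For a 2×2 matrix, det(sI - A) = s^2 - (tr A)s + det A.
tr A = 2, det A = 4.
So p(s) = s^2 - 2s + 4.
The constant term is 4.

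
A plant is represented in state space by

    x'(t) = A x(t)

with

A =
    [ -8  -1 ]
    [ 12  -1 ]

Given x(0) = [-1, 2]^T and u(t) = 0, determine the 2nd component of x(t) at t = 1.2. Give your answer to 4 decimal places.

-0.0180

det(sI - A) = s^2 - (tr A)s + det A, with tr A = (-8) + (-1) = -9 and det A = (-8)·(-1) - (-1)·12 = 8 - (-12) = 20.
So p(s) = det(sI - A) = s^2 + 9s + 20.
Factor s^2 + 9s + 20: two numbers with sum -9 and product 20 are -4 and -5, so s^2 + 9s + 20 = (s + 4)(s + 5).
Hence p(s) = (s + 4) (s + 5), with roots -5, -4.
The eigenvalues -5, -4 are distinct and real, so A is diagonalisable and x(t) = e^{At} x(0) = V diag(e^{λ_i t}) V^{-1} x(0), where the columns of V are the eigenvectors.
λ = -5: A - (-5)I = [[-3, -1], [12, 4]]. Row 1 gives (-3)·v1 + (-1)·v2 = 0, so take v_1 = [-1, 3]^T.
λ = -4: A - (-4)I = [[-4, -1], [12, 3]]. Row 1 gives (-4)·v1 + (-1)·v2 = 0, so take v_2 = [-1, 4]^T.
V = [v_1 v_2] = [[-1, -1], [3, 4]] has det V = -1, so V^{-1} = adj(V)/det V = [[-4, -1], [3, 1]].
Modal coordinates z(0) = V^{-1} x(0): (-4)·(-1) + (-1)·2 = 2; 3·(-1) + 1·2 = -1; so z(0) = [2, -1]^T.
x_2(t) = Σ_i (v_i)_2 · z_i(0) · e^{λ_i t} (row 2 of V times the modal terms).
x_2(1.2) = 3·2·e^{-5·1.2} + 4·(-1)·e^{-4·1.2} = 6·0.002479 + (-4)·0.008230 = -0.0180.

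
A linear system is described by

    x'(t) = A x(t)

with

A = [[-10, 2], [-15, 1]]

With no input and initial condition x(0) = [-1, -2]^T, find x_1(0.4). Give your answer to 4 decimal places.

-0.0688

det(sI - A) = s^2 - (tr A)s + det A, with tr A = (-10) + 1 = -9 and det A = (-10)·1 - 2·(-15) = -10 - (-30) = 20.
So p(s) = det(sI - A) = s^2 + 9s + 20.
Factor s^2 + 9s + 20: two numbers with sum -9 and product 20 are -4 and -5, so s^2 + 9s + 20 = (s + 4)(s + 5).
Hence p(s) = (s + 4) (s + 5), with roots -5, -4.
The eigenvalues -5, -4 are distinct and real, so A is diagonalisable and x(t) = e^{At} x(0) = V diag(e^{λ_i t}) V^{-1} x(0), where the columns of V are the eigenvectors.
λ = -5: A - (-5)I = [[-5, 2], [-15, 6]]. Row 1 gives (-5)·v1 + 2·v2 = 0, so take v_1 = [2, 5]^T.
λ = -4: A - (-4)I = [[-6, 2], [-15, 5]]. Row 1 gives (-6)·v1 + 2·v2 = 0, so take v_2 = [-1, -3]^T.
V = [v_1 v_2] = [[2, -1], [5, -3]] has det V = -1, so V^{-1} = adj(V)/det V = [[3, -1], [5, -2]].
Modal coordinates z(0) = V^{-1} x(0): 3·(-1) + (-1)·(-2) = -1; 5·(-1) + (-2)·(-2) = -1; so z(0) = [-1, -1]^T.
x_1(t) = Σ_i (v_i)_1 · z_i(0) · e^{λ_i t} (row 1 of V times the modal terms).
x_1(0.4) = 2·(-1)·e^{-5·0.4} + (-1)·(-1)·e^{-4·0.4} = (-2)·0.135335 + 1·0.201897 = -0.0688.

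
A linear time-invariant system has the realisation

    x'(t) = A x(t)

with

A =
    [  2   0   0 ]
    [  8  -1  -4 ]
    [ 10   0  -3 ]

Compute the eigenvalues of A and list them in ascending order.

-3, -1, 2

det(sI - A) = s^3 - (tr A)s^2 + (M11 + M22 + M33)s - det A, where Mii is the 2×2 principal minor of A obtained by deleting row i and column i.
tr A = 2 + (-1) + (-3) = -2; M11 = (-1)·(-3) - (-4)·0 = 3 - 0 = 3; M22 = 2·(-3) - 0·10 = -6 - 0 = -6; M33 = 2·(-1) - 0·8 = -2 - 0 = -2; sum of minors = -5.
det A = 2·((-1)·(-3) - (-4)·0) - 0·(8·(-3) - (-4)·10) + 0·(8·0 - (-1)·10) = 2·3 - 0·16 + 0·10 = 6.
So p(s) = det(sI - A) = s^3 + 2s^2 - 5s - 6.
Rational-root test: any integer root divides -6. Testing small divisors, s = -1 works: p(-1) = -1 + 2 + 5 + (-6) = 0, so (s + 1) is a factor.
Dividing, p(s) = (s + 1)(s^2 + s - 6).
Factor s^2 + s - 6: two numbers with sum -1 and product -6 are 2 and -3, so s^2 + s - 6 = (s - 2)(s + 3).
Hence p(s) = (s - 2) (s + 1) (s + 3), with roots -3, -1, 2.
At least one eigenvalue has non-negative real part, so the system is not asymptotically stable.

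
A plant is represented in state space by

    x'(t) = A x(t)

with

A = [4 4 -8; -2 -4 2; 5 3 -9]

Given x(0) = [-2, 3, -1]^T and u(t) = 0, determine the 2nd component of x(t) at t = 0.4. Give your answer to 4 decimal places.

det(sI - A) = s^3 - (tr A)s^2 + (M11 + M22 + M33)s - det A, where Mii is the 2×2 principal minor of A obtained by deleting row i and column i.
tr A = 4 + (-4) + (-9) = -9; M11 = (-4)·(-9) - 2·3 = 36 - 6 = 30; M22 = 4·(-9) - (-8)·5 = -36 - (-40) = 4; M33 = 4·(-4) - 4·(-2) = -16 - (-8) = -8; sum of minors = 26.
det A = 4·((-4)·(-9) - 2·3) - 4·((-2)·(-9) - 2·5) + (-8)·((-2)·3 - (-4)·5) = 4·30 - 4·8 + (-8)·14 = -24.
So p(s) = det(sI - A) = s^3 + 9s^2 + 26s + 24.
Rational-root test: any integer root divides 24. Testing small divisors, s = -2 works: p(-2) = -8 + 36 + (-52) + 24 = 0, so (s + 2) is a factor.
Dividing, p(s) = (s + 2)(s^2 + 7s + 12).
Factor s^2 + 7s + 12: two numbers with sum -7 and product 12 are -3 and -4, so s^2 + 7s + 12 = (s + 3)(s + 4).
Hence p(s) = (s + 2) (s + 3) (s + 4), with roots -4, -3, -2.
The eigenvalues -4, -3, -2 are distinct and real, so A is diagonalisable and x(t) = e^{At} x(0) = V diag(e^{λ_i t}) V^{-1} x(0), where the columns of V are the eigenvectors.
λ = -4: A - (-4)I = [[8, 4, -8], [-2, 0, 2], [5, 3, -5]]. v must be orthogonal to every row; (row 1) × (row 2) = [8, 0, 8], so take v_1 = [1, 0, 1]^T.
λ = -3: A - (-3)I = [[7, 4, -8], [-2, -1, 2], [5, 3, -6]]. v must be orthogonal to every row; (row 1) × (row 2) = [0, 2, 1], so take v_2 = [0, -2, -1]^T.
λ = -2: A - (-2)I = [[6, 4, -8], [-2, -2, 2], [5, 3, -7]]. v must be orthogonal to every row; (row 1) × (row 2) = [-8, 4, -4], so take v_3 = [-2, 1, -1]^T.
V = [v_1 v_2 v_3] = [[1, 0, -2], [0, -2, 1], [1, -1, -1]] has det V = -1, so V^{-1} = adj(V)/det V = [[-3, -2, 4], [-1, -1, 1], [-2, -1, 2]].
Modal coordinates z(0) = V^{-1} x(0): (-3)·(-2) + (-2)·3 + 4·(-1) = -4; (-1)·(-2) + (-1)·3 + 1·(-1) = -2; (-2)·(-2) + (-1)·3 + 2·(-1) = -1; so z(0) = [-4, -2, -1]^T.
x_2(t) = Σ_i (v_i)_2 · z_i(0) · e^{λ_i t} (row 2 of V times the modal terms).
x_2(0.4) = 0·(-4)·e^{-4·0.4} + (-2)·(-2)·e^{-3·0.4} + 1·(-1)·e^{-2·0.4} = 0·0.201897 + 4·0.301194 + (-1)·0.449329 = 0.7554.

0.7554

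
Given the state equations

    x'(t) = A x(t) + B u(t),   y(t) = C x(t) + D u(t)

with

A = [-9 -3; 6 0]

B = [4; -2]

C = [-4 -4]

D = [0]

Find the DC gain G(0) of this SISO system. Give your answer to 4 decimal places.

G(0) = C(-A)^{-1}B + D = -C A^{-1} B + D.
det A = 18, so A^{-1} = (1/18)·adj(A) = [[0, 1/6], [-1/3, -1/2]]
A^{-1} B = [-1/3, -1/3]^T
C A^{-1} B = 8/3
G(0) = D - C A^{-1} B = 0 - (8/3) = -8/3 ≈ -2.6667

-2.6667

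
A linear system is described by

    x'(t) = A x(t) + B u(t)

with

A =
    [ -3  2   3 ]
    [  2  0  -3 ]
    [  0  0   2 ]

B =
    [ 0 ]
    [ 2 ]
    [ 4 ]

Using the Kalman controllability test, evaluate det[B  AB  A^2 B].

-3072

AB = [[16], [-12], [8]]
A^2B = [[-48], [8], [16]]
Controllability matrix C = [B  AB  A^2B] = [[0, 16, -48], [2, -12, 8], [4, 8, 16]]
Expanding along the first row, det(C) = 0·((-12)·16 - 8·8) - 16·(2·16 - 8·4) + (-48)·(2·8 - (-12)·4) = 0·(-256) - 16·0 + (-48)·64 = -3072
Since det(C) ≠ 0, rank(C) = 3 and the system is completely controllable.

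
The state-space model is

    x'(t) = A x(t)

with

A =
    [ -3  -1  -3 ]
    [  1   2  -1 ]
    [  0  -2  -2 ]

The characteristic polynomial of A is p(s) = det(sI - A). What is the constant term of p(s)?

Expand det(sI - A) for the 3×3 matrix.
p(s) = s^3 + 3s^2 - 5s - 22.
(Check: constant term = det(-A) = (-1)^3 det A = -22; coefficient of s^2 = -tr A = 3.)
The constant term is -22.

-22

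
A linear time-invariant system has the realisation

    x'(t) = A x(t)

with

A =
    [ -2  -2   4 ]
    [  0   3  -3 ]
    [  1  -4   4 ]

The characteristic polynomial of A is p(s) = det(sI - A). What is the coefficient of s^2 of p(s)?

-5

Expand det(sI - A) for the 3×3 matrix.
p(s) = s^3 - 5s^2 - 18s + 6.
(Check: constant term = det(-A) = (-1)^3 det A = 6; coefficient of s^2 = -tr A = -5.)
The coefficient of s^2 is -5.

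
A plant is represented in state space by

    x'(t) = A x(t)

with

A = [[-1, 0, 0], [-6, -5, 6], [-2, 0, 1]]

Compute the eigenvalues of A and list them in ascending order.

det(sI - A) = s^3 - (tr A)s^2 + (M11 + M22 + M33)s - det A, where Mii is the 2×2 principal minor of A obtained by deleting row i and column i.
tr A = (-1) + (-5) + 1 = -5; M11 = (-5)·1 - 6·0 = -5 - 0 = -5; M22 = (-1)·1 - 0·(-2) = -1 - 0 = -1; M33 = (-1)·(-5) - 0·(-6) = 5 - 0 = 5; sum of minors = -1.
det A = (-1)·((-5)·1 - 6·0) - 0·((-6)·1 - 6·(-2)) + 0·((-6)·0 - (-5)·(-2)) = (-1)·(-5) - 0·6 + 0·(-10) = 5.
So p(s) = det(sI - A) = s^3 + 5s^2 - s - 5.
Rational-root test: any integer root divides -5. Testing small divisors, s = -1 works: p(-1) = -1 + 5 + 1 + (-5) = 0, so (s + 1) is a factor.
Dividing, p(s) = (s + 1)(s^2 + 4s - 5).
Factor s^2 + 4s - 5: two numbers with sum -4 and product -5 are 1 and -5, so s^2 + 4s - 5 = (s - 1)(s + 5).
Hence p(s) = (s - 1) (s + 1) (s + 5), with roots -5, -1, 1.
At least one eigenvalue has non-negative real part, so the system is not asymptotically stable.

-5, -1, 1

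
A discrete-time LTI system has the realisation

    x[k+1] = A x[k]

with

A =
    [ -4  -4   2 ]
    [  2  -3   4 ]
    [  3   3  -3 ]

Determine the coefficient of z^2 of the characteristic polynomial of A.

Expand det(zI - A) for the 3×3 matrix.
p(z) = z^3 + 10z^2 + 23z + 30.
(Check: constant term = det(-A) = (-1)^3 det A = 30; coefficient of z^2 = -tr A = 10.)
The coefficient of z^2 is 10.

10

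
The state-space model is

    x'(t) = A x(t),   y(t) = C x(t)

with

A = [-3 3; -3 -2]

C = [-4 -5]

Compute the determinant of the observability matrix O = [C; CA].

143

CA = [[27, -2]]
Observability matrix O = [C; CA] = [[-4, -5], [27, -2]]
det(O) = (-4)·(-2) - (-5)·27 = 8 - (-135) = 143
Since det(O) ≠ 0, rank(O) = 2 and the system is completely observable.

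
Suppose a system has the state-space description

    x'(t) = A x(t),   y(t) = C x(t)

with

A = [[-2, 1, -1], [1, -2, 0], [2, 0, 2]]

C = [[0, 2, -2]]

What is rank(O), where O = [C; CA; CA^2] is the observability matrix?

3

CA = [[-2, -4, -4]]
CA^2 = [[-8, 6, -6]]
Observability matrix O = [C; CA; CA^2] = [[0, 2, -2], [-2, -4, -4], [-8, 6, -6]]
det(O) = 0·((-4)·(-6) - (-4)·6) - 2·((-2)·(-6) - (-4)·(-8)) + (-2)·((-2)·6 - (-4)·(-8)) = 0·48 - 2·(-20) + (-2)·(-44) = 128 ≠ 0, so rank(O) = 3.
rank(O) = 3 = n, so the pair (A, C) is completely observable.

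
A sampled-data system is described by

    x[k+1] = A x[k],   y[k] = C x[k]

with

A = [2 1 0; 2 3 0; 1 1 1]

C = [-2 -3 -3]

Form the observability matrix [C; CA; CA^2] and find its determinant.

CA = [[-13, -14, -3]]
CA^2 = [[-57, -58, -3]]
Observability matrix O = [C; CA; CA^2] = [[-2, -3, -3], [-13, -14, -3], [-57, -58, -3]]
Expanding along the first row, det(O) = (-2)·((-14)·(-3) - (-3)·(-58)) - (-3)·((-13)·(-3) - (-3)·(-57)) + (-3)·((-13)·(-58) - (-14)·(-57)) = (-2)·(-132) - (-3)·(-132) + (-3)·(-44) = 0
Since det(O) = 0, rank(O) < 3 and the system is not completely observable.

0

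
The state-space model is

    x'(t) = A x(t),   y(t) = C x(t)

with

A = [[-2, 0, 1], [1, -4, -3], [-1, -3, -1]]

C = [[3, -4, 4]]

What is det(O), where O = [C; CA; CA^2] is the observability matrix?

CA = [[-14, 4, 11]]
CA^2 = [[21, -49, -37]]
Observability matrix O = [C; CA; CA^2] = [[3, -4, 4], [-14, 4, 11], [21, -49, -37]]
Expanding along the first row, det(O) = 3·(4·(-37) - 11·(-49)) - (-4)·((-14)·(-37) - 11·21) + 4·((-14)·(-49) - 4·21) = 3·391 - (-4)·287 + 4·602 = 4729
Since det(O) ≠ 0, rank(O) = 3 and the system is completely observable.

4729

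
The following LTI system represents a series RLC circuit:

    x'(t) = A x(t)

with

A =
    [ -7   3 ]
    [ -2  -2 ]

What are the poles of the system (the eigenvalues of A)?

-5, -4

det(sI - A) = s^2 - (tr A)s + det A, with tr A = (-7) + (-2) = -9 and det A = (-7)·(-2) - 3·(-2) = 14 - (-6) = 20.
So p(s) = det(sI - A) = s^2 + 9s + 20.
Factor s^2 + 9s + 20: two numbers with sum -9 and product 20 are -4 and -5, so s^2 + 9s + 20 = (s + 4)(s + 5).
Hence p(s) = (s + 4) (s + 5), with roots -5, -4.
All eigenvalues have negative real part, so the system is asymptotically stable.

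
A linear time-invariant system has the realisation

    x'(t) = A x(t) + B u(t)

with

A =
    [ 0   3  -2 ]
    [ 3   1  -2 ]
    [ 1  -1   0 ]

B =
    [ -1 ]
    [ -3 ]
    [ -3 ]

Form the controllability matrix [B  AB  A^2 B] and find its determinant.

-92

AB = [[-3], [0], [2]]
A^2B = [[-4], [-13], [-3]]
Controllability matrix C = [B  AB  A^2B] = [[-1, -3, -4], [-3, 0, -13], [-3, 2, -3]]
Expanding along the first row, det(C) = (-1)·(0·(-3) - (-13)·2) - (-3)·((-3)·(-3) - (-13)·(-3)) + (-4)·((-3)·2 - 0·(-3)) = (-1)·26 - (-3)·(-30) + (-4)·(-6) = -92
Since det(C) ≠ 0, rank(C) = 3 and the system is completely controllable.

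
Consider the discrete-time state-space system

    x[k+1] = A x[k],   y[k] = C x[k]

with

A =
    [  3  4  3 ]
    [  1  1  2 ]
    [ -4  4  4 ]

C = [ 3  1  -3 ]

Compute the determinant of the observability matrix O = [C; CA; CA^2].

-6429

CA = [[22, 1, -1]]
CA^2 = [[71, 85, 64]]
Observability matrix O = [C; CA; CA^2] = [[3, 1, -3], [22, 1, -1], [71, 85, 64]]
Expanding along the first row, det(O) = 3·(1·64 - (-1)·85) - 1·(22·64 - (-1)·71) + (-3)·(22·85 - 1·71) = 3·149 - 1·1479 + (-3)·1799 = -6429
Since det(O) ≠ 0, rank(O) = 3 and the system is completely observable.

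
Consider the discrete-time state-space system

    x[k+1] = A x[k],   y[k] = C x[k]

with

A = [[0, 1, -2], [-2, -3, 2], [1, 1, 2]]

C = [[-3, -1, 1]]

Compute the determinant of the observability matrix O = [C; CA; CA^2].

98

CA = [[3, 1, 6]]
CA^2 = [[4, 6, 8]]
Observability matrix O = [C; CA; CA^2] = [[-3, -1, 1], [3, 1, 6], [4, 6, 8]]
Expanding along the first row, det(O) = (-3)·(1·8 - 6·6) - (-1)·(3·8 - 6·4) + 1·(3·6 - 1·4) = (-3)·(-28) - (-1)·0 + 1·14 = 98
Since det(O) ≠ 0, rank(O) = 3 and the system is completely observable.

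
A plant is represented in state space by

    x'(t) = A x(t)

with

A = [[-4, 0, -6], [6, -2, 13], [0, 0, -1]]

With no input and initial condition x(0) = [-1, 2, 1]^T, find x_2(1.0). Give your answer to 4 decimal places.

det(sI - A) = s^3 - (tr A)s^2 + (M11 + M22 + M33)s - det A, where Mii is the 2×2 principal minor of A obtained by deleting row i and column i.
tr A = (-4) + (-2) + (-1) = -7; M11 = (-2)·(-1) - 13·0 = 2 - 0 = 2; M22 = (-4)·(-1) - (-6)·0 = 4 - 0 = 4; M33 = (-4)·(-2) - 0·6 = 8 - 0 = 8; sum of minors = 14.
det A = (-4)·((-2)·(-1) - 13·0) - 0·(6·(-1) - 13·0) + (-6)·(6·0 - (-2)·0) = (-4)·2 - 0·(-6) + (-6)·0 = -8.
So p(s) = det(sI - A) = s^3 + 7s^2 + 14s + 8.
Rational-root test: any integer root divides 8. Testing small divisors, s = -1 works: p(-1) = -1 + 7 + (-14) + 8 = 0, so (s + 1) is a factor.
Dividing, p(s) = (s + 1)(s^2 + 6s + 8).
Factor s^2 + 6s + 8: two numbers with sum -6 and product 8 are -2 and -4, so s^2 + 6s + 8 = (s + 2)(s + 4).
Hence p(s) = (s + 1) (s + 2) (s + 4), with roots -4, -2, -1.
The eigenvalues -4, -2, -1 are distinct and real, so A is diagonalisable and x(t) = e^{At} x(0) = V diag(e^{λ_i t}) V^{-1} x(0), where the columns of V are the eigenvectors.
λ = -4: A - (-4)I = [[0, 0, -6], [6, 2, 13], [0, 0, 3]]. v must be orthogonal to every row; (row 1) × (row 2) = [12, -36, 0], so take v_1 = [1, -3, 0]^T.
λ = -2: A - (-2)I = [[-2, 0, -6], [6, 0, 13], [0, 0, 1]]. v must be orthogonal to every row; (row 1) × (row 2) = [0, -10, 0], so take v_2 = [0, 1, 0]^T.
λ = -1: A - (-1)I = [[-3, 0, -6], [6, -1, 13], [0, 0, 0]]. v must be orthogonal to every row; (row 1) × (row 2) = [-6, 3, 3], so take v_3 = [-2, 1, 1]^T.
V = [v_1 v_2 v_3] = [[1, 0, -2], [-3, 1, 1], [0, 0, 1]] has det V = 1, so V^{-1} = adj(V)/det V = [[1, 0, 2], [3, 1, 5], [0, 0, 1]].
Modal coordinates z(0) = V^{-1} x(0): 1·(-1) + 0·2 + 2·1 = 1; 3·(-1) + 1·2 + 5·1 = 4; 0·(-1) + 0·2 + 1·1 = 1; so z(0) = [1, 4, 1]^T.
x_2(t) = Σ_i (v_i)_2 · z_i(0) · e^{λ_i t} (row 2 of V times the modal terms).
x_2(1.0) = (-3)·1·e^{-4·1.0} + 1·4·e^{-2·1.0} + 1·1·e^{-1·1.0} = (-3)·0.018316 + 4·0.135335 + 1·0.367879 = 0.8543.

0.8543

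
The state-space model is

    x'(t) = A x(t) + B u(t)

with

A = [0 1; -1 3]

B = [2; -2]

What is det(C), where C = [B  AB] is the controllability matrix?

AB = [[-2], [-8]]
Controllability matrix C = [B  AB] = [[2, -2], [-2, -8]]
det(C) = 2·(-8) - (-2)·(-2) = -16 - 4 = -20
Since det(C) ≠ 0, rank(C) = 2 and the system is completely controllable.

-20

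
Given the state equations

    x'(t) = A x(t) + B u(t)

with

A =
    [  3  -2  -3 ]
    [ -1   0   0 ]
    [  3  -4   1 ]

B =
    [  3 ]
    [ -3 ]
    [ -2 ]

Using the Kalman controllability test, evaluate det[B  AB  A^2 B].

6399

AB = [[21], [-3], [19]]
A^2B = [[12], [-21], [94]]
Controllability matrix C = [B  AB  A^2B] = [[3, 21, 12], [-3, -3, -21], [-2, 19, 94]]
Expanding along the first row, det(C) = 3·((-3)·94 - (-21)·19) - 21·((-3)·94 - (-21)·(-2)) + 12·((-3)·19 - (-3)·(-2)) = 3·117 - 21·(-324) + 12·(-63) = 6399
Since det(C) ≠ 0, rank(C) = 3 and the system is completely controllable.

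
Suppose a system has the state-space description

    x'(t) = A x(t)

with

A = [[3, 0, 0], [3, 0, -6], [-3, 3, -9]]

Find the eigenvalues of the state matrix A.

-6, -3, 3

det(sI - A) = s^3 - (tr A)s^2 + (M11 + M22 + M33)s - det A, where Mii is the 2×2 principal minor of A obtained by deleting row i and column i.
tr A = 3 + 0 + (-9) = -6; M11 = 0·(-9) - (-6)·3 = 0 - (-18) = 18; M22 = 3·(-9) - 0·(-3) = -27 - 0 = -27; M33 = 3·0 - 0·3 = 0 - 0 = 0; sum of minors = -9.
det A = 3·(0·(-9) - (-6)·3) - 0·(3·(-9) - (-6)·(-3)) + 0·(3·3 - 0·(-3)) = 3·18 - 0·(-45) + 0·9 = 54.
So p(s) = det(sI - A) = s^3 + 6s^2 - 9s - 54.
Rational-root test: any integer root divides -54. Testing small divisors, s = -3 works: p(-3) = -27 + 54 + 27 + (-54) = 0, so (s + 3) is a factor.
Dividing, p(s) = (s + 3)(s^2 + 3s - 18).
Factor s^2 + 3s - 18: two numbers with sum -3 and product -18 are 3 and -6, so s^2 + 3s - 18 = (s - 3)(s + 6).
Hence p(s) = (s - 3) (s + 3) (s + 6), with roots -6, -3, 3.
At least one eigenvalue has non-negative real part, so the system is not asymptotically stable.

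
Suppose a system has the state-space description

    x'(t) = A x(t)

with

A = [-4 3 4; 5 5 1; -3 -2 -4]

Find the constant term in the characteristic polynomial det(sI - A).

Expand det(sI - A) for the 3×3 matrix.
p(s) = s^3 + 3s^2 - 25s - 143.
(Check: constant term = det(-A) = (-1)^3 det A = -143; coefficient of s^2 = -tr A = 3.)
The constant term is -143.

-143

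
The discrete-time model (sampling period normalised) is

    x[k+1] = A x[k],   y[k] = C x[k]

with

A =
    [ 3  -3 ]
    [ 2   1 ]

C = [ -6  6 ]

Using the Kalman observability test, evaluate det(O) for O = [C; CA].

-108

CA = [[-6, 24]]
Observability matrix O = [C; CA] = [[-6, 6], [-6, 24]]
det(O) = (-6)·24 - 6·(-6) = -144 - (-36) = -108
Since det(O) ≠ 0, rank(O) = 2 and the system is completely observable.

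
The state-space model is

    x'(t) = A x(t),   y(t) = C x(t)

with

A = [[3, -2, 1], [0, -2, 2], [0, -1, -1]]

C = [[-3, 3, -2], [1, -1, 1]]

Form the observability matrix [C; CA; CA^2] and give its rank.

CA = [[-9, 2, 5], [3, -1, -2]]
CA^2 = [[-27, 9, -10], [9, -2, 3]]
Observability matrix O = [C; CA; CA^2] = [[-3, 3, -2], [1, -1, 1], [-9, 2, 5], [3, -1, -2], [-27, 9, -10], [9, -2, 3]]
Take the 3×3 submatrix of O formed by rows 1, 2, 3: [[-3, 3, -2], [1, -1, 1], [-9, 2, 5]]. Its determinant is (-3)·((-1)·5 - 1·2) - 3·(1·5 - 1·(-9)) + (-2)·(1·2 - (-1)·(-9)) = (-3)·(-7) - 3·14 + (-2)·(-7) = -7 ≠ 0.
So rank(O) ≥ 3; since O has 3 columns, rank(O) = 3.
rank(O) = 3 = n, so the pair (A, C) is completely observable.

3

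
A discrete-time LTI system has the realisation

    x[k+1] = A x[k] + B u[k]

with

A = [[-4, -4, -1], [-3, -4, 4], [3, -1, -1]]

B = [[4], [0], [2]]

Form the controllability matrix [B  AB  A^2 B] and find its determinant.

AB = [[-18], [-4], [10]]
A^2B = [[78], [110], [-60]]
Controllability matrix C = [B  AB  A^2B] = [[4, -18, 78], [0, -4, 110], [2, 10, -60]]
Expanding along the first row, det(C) = 4·((-4)·(-60) - 110·10) - (-18)·(0·(-60) - 110·2) + 78·(0·10 - (-4)·2) = 4·(-860) - (-18)·(-220) + 78·8 = -6776
Since det(C) ≠ 0, rank(C) = 3 and the system is completely controllable.

-6776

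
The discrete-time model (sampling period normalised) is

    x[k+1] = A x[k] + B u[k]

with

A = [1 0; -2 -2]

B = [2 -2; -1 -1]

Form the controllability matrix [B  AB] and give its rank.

2

AB = [[2, -2], [-2, 6]]
Controllability matrix C = [B  AB] = [[2, -2, 2, -2], [-1, -1, -2, 6]]
Take the 2×2 submatrix of C formed by columns 1, 2: [[2, -2], [-1, -1]]. Its determinant is 2·(-1) - (-2)·(-1) = -2 - 2 = -4 ≠ 0.
So rank(C) ≥ 2; since C has 2 rows, rank(C) = 2.
rank(C) = 2 = n, so the pair (A, B) is completely controllable.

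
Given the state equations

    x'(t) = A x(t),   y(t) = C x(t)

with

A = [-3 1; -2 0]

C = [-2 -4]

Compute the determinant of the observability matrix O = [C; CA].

60

CA = [[14, -2]]
Observability matrix O = [C; CA] = [[-2, -4], [14, -2]]
det(O) = (-2)·(-2) - (-4)·14 = 4 - (-56) = 60
Since det(O) ≠ 0, rank(O) = 2 and the system is completely observable.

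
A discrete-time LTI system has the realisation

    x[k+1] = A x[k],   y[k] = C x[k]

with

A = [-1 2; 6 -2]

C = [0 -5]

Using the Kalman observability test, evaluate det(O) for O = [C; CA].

-150

CA = [[-30, 10]]
Observability matrix O = [C; CA] = [[0, -5], [-30, 10]]
det(O) = 0·10 - (-5)·(-30) = 0 - 150 = -150
Since det(O) ≠ 0, rank(O) = 2 and the system is completely observable.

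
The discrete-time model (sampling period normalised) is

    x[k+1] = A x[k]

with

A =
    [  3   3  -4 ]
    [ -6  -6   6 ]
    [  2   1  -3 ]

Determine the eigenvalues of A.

det(zI - A) = z^3 - (tr A)z^2 + (M11 + M22 + M33)z - det A, where Mii is the 2×2 principal minor of A obtained by deleting row i and column i.
tr A = 3 + (-6) + (-3) = -6; M11 = (-6)·(-3) - 6·1 = 18 - 6 = 12; M22 = 3·(-3) - (-4)·2 = -9 - (-8) = -1; M33 = 3·(-6) - 3·(-6) = -18 - (-18) = 0; sum of minors = 11.
det A = 3·((-6)·(-3) - 6·1) - 3·((-6)·(-3) - 6·2) + (-4)·((-6)·1 - (-6)·2) = 3·12 - 3·6 + (-4)·6 = -6.
So p(z) = det(zI - A) = z^3 + 6z^2 + 11z + 6.
Rational-root test: any integer root divides 6. Testing small divisors, z = -1 works: p(-1) = -1 + 6 + (-11) + 6 = 0, so (z + 1) is a factor.
Dividing, p(z) = (z + 1)(z^2 + 5z + 6).
Factor z^2 + 5z + 6: two numbers with sum -5 and product 6 are -2 and -3, so z^2 + 5z + 6 = (z + 2)(z + 3).
Hence p(z) = (z + 1) (z + 2) (z + 3), with roots -3, -2, -1.

-3, -2, -1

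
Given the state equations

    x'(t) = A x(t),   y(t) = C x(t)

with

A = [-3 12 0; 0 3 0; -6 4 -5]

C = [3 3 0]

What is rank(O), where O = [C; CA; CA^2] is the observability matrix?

CA = [[-9, 45, 0]]
CA^2 = [[27, 27, 0]]
Observability matrix O = [C; CA; CA^2] = [[3, 3, 0], [-9, 45, 0], [27, 27, 0]]
Column 3 of O is identically zero, so rank(O) ≤ 2.
The 2×2 minor from rows 1, 2, columns 1, 2 is 3·45 - 3·(-9) = 135 - (-27) = 162 ≠ 0, so rank(O) = 2.
rank(O) = 2 < n = 3, so the pair (A, C) is not completely observable.

2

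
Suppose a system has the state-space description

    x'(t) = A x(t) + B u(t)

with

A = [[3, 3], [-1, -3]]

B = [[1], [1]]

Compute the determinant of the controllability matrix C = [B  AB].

-10

AB = [[6], [-4]]
Controllability matrix C = [B  AB] = [[1, 6], [1, -4]]
det(C) = 1·(-4) - 6·1 = -4 - 6 = -10
Since det(C) ≠ 0, rank(C) = 2 and the system is completely controllable.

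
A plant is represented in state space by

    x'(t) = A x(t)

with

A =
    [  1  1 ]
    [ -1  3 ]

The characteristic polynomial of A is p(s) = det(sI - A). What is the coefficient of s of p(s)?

For a 2×2 matrix, det(sI - A) = s^2 - (tr A)s + det A.
tr A = 4, det A = 4.
So p(s) = s^2 - 4s + 4.
The coefficient of s is -4.

-4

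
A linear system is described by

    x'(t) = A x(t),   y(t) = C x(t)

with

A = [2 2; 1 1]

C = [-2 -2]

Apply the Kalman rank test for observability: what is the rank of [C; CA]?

CA = [[-6, -6]]
Observability matrix O = [C; CA] = [[-2, -2], [-6, -6]]
Every row of O is a scalar multiple of row 1 = [-2, -2] (multipliers 1, 3), so the rows span a one-dimensional space.
O ≠ 0, hence rank(O) = 1.
rank(O) = 1 < n = 2, so the pair (A, C) is not completely observable.

1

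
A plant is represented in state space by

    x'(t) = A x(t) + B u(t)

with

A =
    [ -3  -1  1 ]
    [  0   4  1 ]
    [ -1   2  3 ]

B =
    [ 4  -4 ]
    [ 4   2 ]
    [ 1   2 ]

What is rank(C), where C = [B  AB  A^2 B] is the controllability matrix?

3

AB = [[-15, 12], [17, 10], [7, 14]]
A^2B = [[35, -32], [75, 54], [70, 50]]
Controllability matrix C = [B  AB  A^2B] = [[4, -4, -15, 12, 35, -32], [4, 2, 17, 10, 75, 54], [1, 2, 7, 14, 70, 50]]
Take the 3×3 submatrix of C formed by columns 1, 2, 3: [[4, -4, -15], [4, 2, 17], [1, 2, 7]]. Its determinant is 4·(2·7 - 17·2) - (-4)·(4·7 - 17·1) + (-15)·(4·2 - 2·1) = 4·(-20) - (-4)·11 + (-15)·6 = -126 ≠ 0.
So rank(C) ≥ 3; since C has 3 rows, rank(C) = 3.
rank(C) = 3 = n, so the pair (A, B) is completely controllable.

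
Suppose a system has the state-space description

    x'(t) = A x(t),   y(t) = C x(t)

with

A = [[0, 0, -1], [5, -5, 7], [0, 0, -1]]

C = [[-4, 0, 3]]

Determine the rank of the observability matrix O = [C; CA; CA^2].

CA = [[0, 0, 1]]
CA^2 = [[0, 0, -1]]
Observability matrix O = [C; CA; CA^2] = [[-4, 0, 3], [0, 0, 1], [0, 0, -1]]
Column 2 of O is identically zero, so rank(O) ≤ 2.
The 2×2 minor from rows 1, 2, columns 1, 3 is (-4)·1 - 3·0 = -4 - 0 = -4 ≠ 0, so rank(O) = 2.
rank(O) = 2 < n = 3, so the pair (A, C) is not completely observable.

2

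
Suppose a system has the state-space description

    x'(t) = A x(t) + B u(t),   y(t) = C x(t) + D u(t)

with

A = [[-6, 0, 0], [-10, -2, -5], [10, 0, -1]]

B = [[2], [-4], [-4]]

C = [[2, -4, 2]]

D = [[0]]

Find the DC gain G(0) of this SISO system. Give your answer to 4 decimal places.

7.3333

G(0) = C(-A)^{-1}B + D = -C A^{-1} B + D.
det A = -12, so A^{-1} = (1/-12)·adj(A) = [[-1/6, 0, 0], [5, -1/2, 5/2], [-5/3, 0, -1]]
A^{-1} B = [-1/3, 2, 2/3]^T
C A^{-1} B = -22/3
G(0) = D - C A^{-1} B = 0 - (-22/3) = 22/3 ≈ 7.3333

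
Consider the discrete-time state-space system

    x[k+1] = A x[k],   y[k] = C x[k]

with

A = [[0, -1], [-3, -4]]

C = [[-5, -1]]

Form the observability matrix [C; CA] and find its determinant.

-42

CA = [[3, 9]]
Observability matrix O = [C; CA] = [[-5, -1], [3, 9]]
det(O) = (-5)·9 - (-1)·3 = -45 - (-3) = -42
Since det(O) ≠ 0, rank(O) = 2 and the system is completely observable.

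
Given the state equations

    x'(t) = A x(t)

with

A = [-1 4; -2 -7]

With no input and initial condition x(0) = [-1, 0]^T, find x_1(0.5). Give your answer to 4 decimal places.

det(sI - A) = s^2 - (tr A)s + det A, with tr A = (-1) + (-7) = -8 and det A = (-1)·(-7) - 4·(-2) = 7 - (-8) = 15.
So p(s) = det(sI - A) = s^2 + 8s + 15.
Factor s^2 + 8s + 15: two numbers with sum -8 and product 15 are -3 and -5, so s^2 + 8s + 15 = (s + 3)(s + 5).
Hence p(s) = (s + 3) (s + 5), with roots -5, -3.
The eigenvalues -5, -3 are distinct and real, so A is diagonalisable and x(t) = e^{At} x(0) = V diag(e^{λ_i t}) V^{-1} x(0), where the columns of V are the eigenvectors.
λ = -5: A - (-5)I = [[4, 4], [-2, -2]]. Row 1 gives 4·v1 + 4·v2 = 0, so take v_1 = [-1, 1]^T.
λ = -3: A - (-3)I = [[2, 4], [-2, -4]]. Row 1 gives 2·v1 + 4·v2 = 0, so take v_2 = [2, -1]^T.
V = [v_1 v_2] = [[-1, 2], [1, -1]] has det V = -1, so V^{-1} = adj(V)/det V = [[1, 2], [1, 1]].
Modal coordinates z(0) = V^{-1} x(0): 1·(-1) + 2·0 = -1; 1·(-1) + 1·0 = -1; so z(0) = [-1, -1]^T.
x_1(t) = Σ_i (v_i)_1 · z_i(0) · e^{λ_i t} (row 1 of V times the modal terms).
x_1(0.5) = (-1)·(-1)·e^{-5·0.5} + 2·(-1)·e^{-3·0.5} = 1·0.082085 + (-2)·0.223130 = -0.3642.

-0.3642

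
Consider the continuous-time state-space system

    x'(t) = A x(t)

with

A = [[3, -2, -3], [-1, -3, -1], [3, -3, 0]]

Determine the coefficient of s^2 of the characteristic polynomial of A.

Expand det(sI - A) for the 3×3 matrix.
p(s) = s^3 - 5s + 39.
(Check: constant term = det(-A) = (-1)^3 det A = 39; coefficient of s^2 = -tr A = 0.)
The coefficient of s^2 is 0.

0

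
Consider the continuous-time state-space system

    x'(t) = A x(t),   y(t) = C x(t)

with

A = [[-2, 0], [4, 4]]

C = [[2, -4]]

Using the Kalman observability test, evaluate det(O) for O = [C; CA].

-112

CA = [[-20, -16]]
Observability matrix O = [C; CA] = [[2, -4], [-20, -16]]
det(O) = 2·(-16) - (-4)·(-20) = -32 - 80 = -112
Since det(O) ≠ 0, rank(O) = 2 and the system is completely observable.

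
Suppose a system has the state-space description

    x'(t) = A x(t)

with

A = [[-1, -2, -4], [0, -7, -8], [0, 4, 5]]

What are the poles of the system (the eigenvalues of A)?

-3, -1, 1

det(sI - A) = s^3 - (tr A)s^2 + (M11 + M22 + M33)s - det A, where Mii is the 2×2 principal minor of A obtained by deleting row i and column i.
tr A = (-1) + (-7) + 5 = -3; M11 = (-7)·5 - (-8)·4 = -35 - (-32) = -3; M22 = (-1)·5 - (-4)·0 = -5 - 0 = -5; M33 = (-1)·(-7) - (-2)·0 = 7 - 0 = 7; sum of minors = -1.
det A = (-1)·((-7)·5 - (-8)·4) - (-2)·(0·5 - (-8)·0) + (-4)·(0·4 - (-7)·0) = (-1)·(-3) - (-2)·0 + (-4)·0 = 3.
So p(s) = det(sI - A) = s^3 + 3s^2 - s - 3.
Rational-root test: any integer root divides -3. Testing small divisors, s = -1 works: p(-1) = -1 + 3 + 1 + (-3) = 0, so (s + 1) is a factor.
Dividing, p(s) = (s + 1)(s^2 + 2s - 3).
Factor s^2 + 2s - 3: two numbers with sum -2 and product -3 are 1 and -3, so s^2 + 2s - 3 = (s - 1)(s + 3).
Hence p(s) = (s - 1) (s + 1) (s + 3), with roots -3, -1, 1.
At least one eigenvalue has non-negative real part, so the system is not asymptotically stable.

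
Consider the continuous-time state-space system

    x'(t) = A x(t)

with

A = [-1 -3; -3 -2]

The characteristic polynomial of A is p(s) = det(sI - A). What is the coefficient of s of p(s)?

3

For a 2×2 matrix, det(sI - A) = s^2 - (tr A)s + det A.
tr A = -3, det A = -7.
So p(s) = s^2 + 3s - 7.
The coefficient of s is 3.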